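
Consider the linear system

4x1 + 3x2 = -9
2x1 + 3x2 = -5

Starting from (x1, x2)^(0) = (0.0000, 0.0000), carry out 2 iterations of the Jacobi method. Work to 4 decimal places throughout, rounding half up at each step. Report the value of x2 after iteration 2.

Iteration 1:
  x1 = (-9 - (3)·0.0000) / (4) = -2.2500
  x2 = (-5 - (2)·0.0000) / (3) = -1.6667
Iteration 2:
  x1 = (-9 - (3)·-1.6667) / (4) = -1.0000
  x2 = (-5 - (2)·-2.2500) / (3) = -0.1667

-0.1667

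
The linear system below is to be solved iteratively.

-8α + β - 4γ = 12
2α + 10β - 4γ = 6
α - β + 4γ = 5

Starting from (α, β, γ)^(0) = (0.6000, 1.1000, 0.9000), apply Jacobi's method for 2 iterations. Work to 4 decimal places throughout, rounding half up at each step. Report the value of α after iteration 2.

-2.0825

Iteration 1:
  α = (12 - (1)·1.1000 - (-4)·0.9000) / (-8) = -1.8125
  β = (6 - (2)·0.6000 - (-4)·0.9000) / (10) = 0.8400
  γ = (5 - (1)·0.6000 - (-1)·1.1000) / (4) = 1.3750
Iteration 2:
  α = (12 - (1)·0.8400 - (-4)·1.3750) / (-8) = -2.0825
  β = (6 - (2)·-1.8125 - (-4)·1.3750) / (10) = 1.5125
  γ = (5 - (1)·-1.8125 - (-1)·0.8400) / (4) = 1.9131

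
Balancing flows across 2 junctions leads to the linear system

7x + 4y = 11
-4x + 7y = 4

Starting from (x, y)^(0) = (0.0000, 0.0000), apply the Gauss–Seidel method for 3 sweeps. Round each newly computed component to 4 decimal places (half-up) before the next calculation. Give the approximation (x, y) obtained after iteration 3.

Iteration 1:
  x = (11 - (4)·0.0000) / (7) = 1.5714
  y = (4 - (-4)·1.5714) / (7) = 1.4694
Iteration 2:
  x = (11 - (4)·1.4694) / (7) = 0.7318
  y = (4 - (-4)·0.7318) / (7) = 0.9896
Iteration 3:
  x = (11 - (4)·0.9896) / (7) = 1.0059
  y = (4 - (-4)·1.0059) / (7) = 1.1462

(1.0059, 1.1462)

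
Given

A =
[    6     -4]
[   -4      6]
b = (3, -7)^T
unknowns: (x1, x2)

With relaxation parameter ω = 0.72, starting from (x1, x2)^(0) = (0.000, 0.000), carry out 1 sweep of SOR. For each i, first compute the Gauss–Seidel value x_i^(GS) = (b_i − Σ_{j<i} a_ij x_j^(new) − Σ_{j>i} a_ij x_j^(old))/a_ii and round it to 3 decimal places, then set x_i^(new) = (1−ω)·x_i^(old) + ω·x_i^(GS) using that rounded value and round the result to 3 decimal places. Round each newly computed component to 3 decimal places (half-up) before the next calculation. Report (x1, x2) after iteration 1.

Iteration 1:
  x1: GS value = (3 - (-4)·0.000) / (6) = 0.500;  x1 ← (1−ω)·0.000 + ω·0.500 = 0.360
  x2: GS value = (-7 - (-4)·0.360) / (6) = -0.927;  x2 ← (1−ω)·0.000 + ω·-0.927 = -0.667

(0.360, -0.667)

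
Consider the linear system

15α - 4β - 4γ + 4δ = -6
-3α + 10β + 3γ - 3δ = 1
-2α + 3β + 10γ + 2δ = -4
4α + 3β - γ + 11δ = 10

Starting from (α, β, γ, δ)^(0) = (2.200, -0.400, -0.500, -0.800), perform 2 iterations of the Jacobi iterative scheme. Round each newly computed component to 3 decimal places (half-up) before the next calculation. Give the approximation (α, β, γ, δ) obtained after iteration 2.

Iteration 1:
  α = (-6 - (-4)·-0.400 - (-4)·-0.500 - (4)·-0.800) / (15) = -0.427
  β = (1 - (-3)·2.200 - (3)·-0.500 - (-3)·-0.800) / (10) = 0.670
  γ = (-4 - (-2)·2.200 - (3)·-0.400 - (2)·-0.800) / (10) = 0.320
  δ = (10 - (4)·2.200 - (3)·-0.400 - (-1)·-0.500) / (11) = 0.173
Iteration 2:
  α = (-6 - (-4)·0.670 - (-4)·0.320 - (4)·0.173) / (15) = -0.182
  β = (1 - (-3)·-0.427 - (3)·0.320 - (-3)·0.173) / (10) = -0.072
  γ = (-4 - (-2)·-0.427 - (3)·0.670 - (2)·0.173) / (10) = -0.721
  δ = (10 - (4)·-0.427 - (3)·0.670 - (-1)·0.320) / (11) = 0.911

(-0.182, -0.072, -0.721, 0.911)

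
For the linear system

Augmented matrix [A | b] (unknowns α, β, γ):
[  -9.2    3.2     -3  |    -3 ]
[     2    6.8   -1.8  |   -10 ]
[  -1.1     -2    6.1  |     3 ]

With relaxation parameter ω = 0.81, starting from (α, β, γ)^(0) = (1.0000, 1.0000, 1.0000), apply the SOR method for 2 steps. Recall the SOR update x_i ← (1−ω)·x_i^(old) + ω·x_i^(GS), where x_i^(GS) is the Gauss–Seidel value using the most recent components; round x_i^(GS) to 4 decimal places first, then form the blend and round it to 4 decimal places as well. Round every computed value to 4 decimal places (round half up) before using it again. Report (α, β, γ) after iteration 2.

(-0.0101, -1.2698, 0.1392)

Iteration 1:
  α: GS value = (-3 - (3.2)·1.0000 - (-3)·1.0000) / (-9.2) = 0.3478;  α ← (1−ω)·1.0000 + ω·0.3478 = 0.4717
  β: GS value = (-10 - (2)·0.4717 - (-1.8)·1.0000) / (6.8) = -1.3446;  β ← (1−ω)·1.0000 + ω·-1.3446 = -0.8991
  γ: GS value = (3 - (-1.1)·0.4717 - (-2)·-0.8991) / (6.1) = 0.2821;  γ ← (1−ω)·1.0000 + ω·0.2821 = 0.4185
Iteration 2:
  α: GS value = (-3 - (3.2)·-0.8991 - (-3)·0.4185) / (-9.2) = -0.1231;  α ← (1−ω)·0.4717 + ω·-0.1231 = -0.0101
  β: GS value = (-10 - (2)·-0.0101 - (-1.8)·0.4185) / (6.8) = -1.3568;  β ← (1−ω)·-0.8991 + ω·-1.3568 = -1.2698
  γ: GS value = (3 - (-1.1)·-0.0101 - (-2)·-1.2698) / (6.1) = 0.0737;  γ ← (1−ω)·0.4185 + ω·0.0737 = 0.1392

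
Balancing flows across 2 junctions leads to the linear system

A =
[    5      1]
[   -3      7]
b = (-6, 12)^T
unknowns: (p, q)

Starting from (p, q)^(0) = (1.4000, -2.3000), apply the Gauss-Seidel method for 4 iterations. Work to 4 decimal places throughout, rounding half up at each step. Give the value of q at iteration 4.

Iteration 1:
  p = (-6 - (1)·-2.3000) / (5) = -0.7400
  q = (12 - (-3)·-0.7400) / (7) = 1.3971
Iteration 2:
  p = (-6 - (1)·1.3971) / (5) = -1.4794
  q = (12 - (-3)·-1.4794) / (7) = 1.0803
Iteration 3:
  p = (-6 - (1)·1.0803) / (5) = -1.4161
  q = (12 - (-3)·-1.4161) / (7) = 1.1074
Iteration 4:
  p = (-6 - (1)·1.1074) / (5) = -1.4215
  q = (12 - (-3)·-1.4215) / (7) = 1.1051

1.1051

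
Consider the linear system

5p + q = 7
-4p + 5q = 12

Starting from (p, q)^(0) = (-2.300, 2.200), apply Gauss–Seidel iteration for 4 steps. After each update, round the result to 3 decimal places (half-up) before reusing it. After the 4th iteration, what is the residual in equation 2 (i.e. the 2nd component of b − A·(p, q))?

Iteration 1:
  p = (7 - (1)·2.200) / (5) = 0.960
  q = (12 - (-4)·0.960) / (5) = 3.168
Iteration 2:
  p = (7 - (1)·3.168) / (5) = 0.766
  q = (12 - (-4)·0.766) / (5) = 3.013
Iteration 3:
  p = (7 - (1)·3.013) / (5) = 0.797
  q = (12 - (-4)·0.797) / (5) = 3.038
Iteration 4:
  p = (7 - (1)·3.038) / (5) = 0.792
  q = (12 - (-4)·0.792) / (5) = 3.034
Residual b − A·x = (0.006, -0.002)

-0.002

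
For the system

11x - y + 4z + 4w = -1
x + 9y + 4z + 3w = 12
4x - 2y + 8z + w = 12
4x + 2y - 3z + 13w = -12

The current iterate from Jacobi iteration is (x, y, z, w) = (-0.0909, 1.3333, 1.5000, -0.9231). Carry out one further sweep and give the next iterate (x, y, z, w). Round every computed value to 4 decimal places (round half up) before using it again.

One sweep:
  x = (-1 - (-1)·1.3333 - (4)·1.5000 - (4)·-0.9231) / (11) = -0.1795
  y = (12 - (1)·-0.0909 - (4)·1.5000 - (3)·-0.9231) / (9) = 0.9845
  z = (12 - (4)·-0.0909 - (-2)·1.3333 - (1)·-0.9231) / (8) = 1.9942
  w = (-12 - (4)·-0.0909 - (2)·1.3333 - (-3)·1.5000) / (13) = -0.7541

(-0.1795, 0.9845, 1.9942, -0.7541)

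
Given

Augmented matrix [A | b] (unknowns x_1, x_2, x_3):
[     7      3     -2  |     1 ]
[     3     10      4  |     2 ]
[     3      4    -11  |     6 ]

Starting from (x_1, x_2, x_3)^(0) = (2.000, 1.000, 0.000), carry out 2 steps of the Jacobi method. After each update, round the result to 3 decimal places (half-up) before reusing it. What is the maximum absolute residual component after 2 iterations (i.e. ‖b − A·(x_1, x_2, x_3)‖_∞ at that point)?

Iteration 1:
  x_1 = (1 - (3)·1.000 - (-2)·0.000) / (7) = -0.286
  x_2 = (2 - (3)·2.000 - (4)·0.000) / (10) = -0.400
  x_3 = (6 - (3)·2.000 - (4)·1.000) / (-11) = 0.364
Iteration 2:
  x_1 = (1 - (3)·-0.400 - (-2)·0.364) / (7) = 0.418
  x_2 = (2 - (3)·-0.286 - (4)·0.364) / (10) = 0.140
  x_3 = (6 - (3)·-0.286 - (4)·-0.400) / (-11) = -0.769
Residual b − A·x = (-3.884, 2.422, -4.273); ∞-norm = 4.273

4.273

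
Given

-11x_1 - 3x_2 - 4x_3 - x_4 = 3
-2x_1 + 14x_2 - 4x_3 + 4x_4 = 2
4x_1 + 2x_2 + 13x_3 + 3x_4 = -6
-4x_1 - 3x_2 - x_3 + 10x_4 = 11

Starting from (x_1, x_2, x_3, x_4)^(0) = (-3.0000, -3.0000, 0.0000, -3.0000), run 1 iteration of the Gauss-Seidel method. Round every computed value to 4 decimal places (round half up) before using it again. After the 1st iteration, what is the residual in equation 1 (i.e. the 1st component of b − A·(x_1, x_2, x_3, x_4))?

Iteration 1:
  x_1 = (3 - (-3)·-3.0000 - (-4)·0.0000 - (-1)·-3.0000) / (-11) = 0.8182
  x_2 = (2 - (-2)·0.8182 - (-4)·0.0000 - (4)·-3.0000) / (14) = 1.1169
  x_3 = (-6 - (4)·0.8182 - (2)·1.1169 - (3)·-3.0000) / (13) = -0.1928
  x_4 = (11 - (-4)·0.8182 - (-3)·1.1169 - (-1)·-0.1928) / (10) = 1.7431
Residual b − A·x = (16.3228, -19.7438, -14.2295, -0.0003)

16.3228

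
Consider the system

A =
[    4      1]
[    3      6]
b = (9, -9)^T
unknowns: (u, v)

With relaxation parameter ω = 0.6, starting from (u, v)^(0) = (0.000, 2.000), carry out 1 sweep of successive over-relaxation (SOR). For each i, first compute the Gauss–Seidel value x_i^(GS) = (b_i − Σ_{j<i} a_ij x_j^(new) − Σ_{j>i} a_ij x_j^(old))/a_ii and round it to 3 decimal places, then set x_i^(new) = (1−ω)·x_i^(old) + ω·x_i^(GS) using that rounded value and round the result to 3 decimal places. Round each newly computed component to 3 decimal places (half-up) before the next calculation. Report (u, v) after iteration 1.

(1.050, -0.415)

Iteration 1:
  u: GS value = (9 - (1)·2.000) / (4) = 1.750;  u ← (1−ω)·0.000 + ω·1.750 = 1.050
  v: GS value = (-9 - (3)·1.050) / (6) = -2.025;  v ← (1−ω)·2.000 + ω·-2.025 = -0.415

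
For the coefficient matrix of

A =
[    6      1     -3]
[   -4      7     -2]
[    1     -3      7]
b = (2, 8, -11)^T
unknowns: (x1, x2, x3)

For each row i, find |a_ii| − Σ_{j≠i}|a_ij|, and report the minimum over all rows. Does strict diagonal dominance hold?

row 1: |6| − (1+3) = 2
row 2: |7| − (4+2) = 1
row 3: |7| − (1+3) = 3
minimum over rows = 1 → strictly diagonally dominant (convergence guaranteed)

1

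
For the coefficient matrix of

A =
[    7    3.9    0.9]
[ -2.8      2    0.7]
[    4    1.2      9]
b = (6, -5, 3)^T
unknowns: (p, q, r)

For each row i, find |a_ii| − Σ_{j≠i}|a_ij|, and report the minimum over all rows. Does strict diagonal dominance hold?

row 1: |7| − (3.9+0.9) = 2.2
row 2: |2| − (2.8+0.7) = -1.5
row 3: |9| − (4+1.2) = 3.8
minimum over rows = -1.5 → not strictly diagonally dominant

-1.5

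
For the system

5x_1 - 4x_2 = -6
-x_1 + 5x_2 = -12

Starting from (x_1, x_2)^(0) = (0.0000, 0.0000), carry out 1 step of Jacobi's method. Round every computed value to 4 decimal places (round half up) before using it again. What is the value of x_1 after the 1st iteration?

Iteration 1:
  x_1 = (-6 - (-4)·0.0000) / (5) = -1.2000
  x_2 = (-12 - (-1)·0.0000) / (5) = -2.4000

-1.2000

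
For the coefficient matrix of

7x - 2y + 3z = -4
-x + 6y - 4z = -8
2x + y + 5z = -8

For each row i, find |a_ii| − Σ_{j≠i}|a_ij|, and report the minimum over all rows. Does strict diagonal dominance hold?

1

row 1: |7| − (2+3) = 2
row 2: |6| − (1+4) = 1
row 3: |5| − (2+1) = 2
minimum over rows = 1 → strictly diagonally dominant (convergence guaranteed)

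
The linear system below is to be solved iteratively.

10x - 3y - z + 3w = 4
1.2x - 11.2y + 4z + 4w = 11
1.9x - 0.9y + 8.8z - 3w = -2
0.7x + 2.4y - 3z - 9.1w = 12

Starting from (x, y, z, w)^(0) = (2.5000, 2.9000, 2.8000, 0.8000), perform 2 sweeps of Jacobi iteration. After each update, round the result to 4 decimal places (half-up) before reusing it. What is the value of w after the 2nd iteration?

Iteration 1:
  x = (4 - (-3)·2.9000 - (-1)·2.8000 - (3)·0.8000) / (10) = 1.3100
  y = (11 - (1.2)·2.5000 - (4)·2.8000 - (4)·0.8000) / (-11.2) = 0.5714
  z = (-2 - (1.9)·2.5000 - (-0.9)·2.9000 - (-3)·0.8000) / (8.8) = -0.1977
  w = (12 - (0.7)·2.5000 - (2.4)·2.9000 - (-3)·2.8000) / (-9.1) = -1.2846
Iteration 2:
  x = (4 - (-3)·0.5714 - (-1)·-0.1977 - (3)·-1.2846) / (10) = 0.9370
  y = (11 - (1.2)·1.3100 - (4)·-0.1977 - (4)·-1.2846) / (-11.2) = -1.3712
  z = (-2 - (1.9)·1.3100 - (-0.9)·0.5714 - (-3)·-1.2846) / (8.8) = -0.8896
  w = (12 - (0.7)·1.3100 - (2.4)·0.5714 - (-3)·-0.1977) / (-9.1) = -1.0020

-1.0020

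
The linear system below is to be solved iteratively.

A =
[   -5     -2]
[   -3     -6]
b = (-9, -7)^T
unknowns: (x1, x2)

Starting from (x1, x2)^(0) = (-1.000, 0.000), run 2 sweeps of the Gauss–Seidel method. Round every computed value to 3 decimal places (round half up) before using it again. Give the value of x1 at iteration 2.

Iteration 1:
  x1 = (-9 - (-2)·0.000) / (-5) = 1.800
  x2 = (-7 - (-3)·1.800) / (-6) = 0.267
Iteration 2:
  x1 = (-9 - (-2)·0.267) / (-5) = 1.693
  x2 = (-7 - (-3)·1.693) / (-6) = 0.320

1.693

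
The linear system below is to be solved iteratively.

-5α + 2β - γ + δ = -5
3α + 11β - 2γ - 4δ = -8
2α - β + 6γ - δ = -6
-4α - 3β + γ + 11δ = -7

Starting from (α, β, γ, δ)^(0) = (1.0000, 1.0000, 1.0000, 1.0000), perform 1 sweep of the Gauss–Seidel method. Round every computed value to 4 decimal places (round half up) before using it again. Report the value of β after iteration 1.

Iteration 1:
  α = (-5 - (2)·1.0000 - (-1)·1.0000 - (1)·1.0000) / (-5) = 1.4000
  β = (-8 - (3)·1.4000 - (-2)·1.0000 - (-4)·1.0000) / (11) = -0.5636
  γ = (-6 - (2)·1.4000 - (-1)·-0.5636 - (-1)·1.0000) / (6) = -1.3939
  δ = (-7 - (-4)·1.4000 - (-3)·-0.5636 - (1)·-1.3939) / (11) = -0.1543

-0.5636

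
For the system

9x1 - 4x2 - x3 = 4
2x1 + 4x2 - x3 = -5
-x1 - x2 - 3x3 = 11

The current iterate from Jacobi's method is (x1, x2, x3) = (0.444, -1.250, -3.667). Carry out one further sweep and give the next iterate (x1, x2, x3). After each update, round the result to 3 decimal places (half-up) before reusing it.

(-0.519, -2.389, -3.398)

One sweep:
  x1 = (4 - (-4)·-1.250 - (-1)·-3.667) / (9) = -0.519
  x2 = (-5 - (2)·0.444 - (-1)·-3.667) / (4) = -2.389
  x3 = (11 - (-1)·0.444 - (-1)·-1.250) / (-3) = -3.398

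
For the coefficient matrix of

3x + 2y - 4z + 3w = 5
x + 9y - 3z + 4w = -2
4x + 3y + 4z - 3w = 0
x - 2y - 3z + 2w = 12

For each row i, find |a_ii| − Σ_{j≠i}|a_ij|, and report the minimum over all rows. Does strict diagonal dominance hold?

row 1: |3| − (2+4+3) = -6
row 2: |9| − (1+3+4) = 1
row 3: |4| − (4+3+3) = -6
row 4: |2| − (1+2+3) = -4
minimum over rows = -6 → not strictly diagonally dominant

-6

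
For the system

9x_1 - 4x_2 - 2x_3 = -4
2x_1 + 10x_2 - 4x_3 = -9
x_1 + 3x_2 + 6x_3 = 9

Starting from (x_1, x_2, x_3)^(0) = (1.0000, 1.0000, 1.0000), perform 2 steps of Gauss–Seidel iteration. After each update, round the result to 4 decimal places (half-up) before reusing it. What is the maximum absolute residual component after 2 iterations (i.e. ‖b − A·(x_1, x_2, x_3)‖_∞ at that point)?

Iteration 1:
  x_1 = (-4 - (-4)·1.0000 - (-2)·1.0000) / (9) = 0.2222
  x_2 = (-9 - (2)·0.2222 - (-4)·1.0000) / (10) = -0.5444
  x_3 = (9 - (1)·0.2222 - (3)·-0.5444) / (6) = 1.7352
Iteration 2:
  x_1 = (-4 - (-4)·-0.5444 - (-2)·1.7352) / (9) = -0.3008
  x_2 = (-9 - (2)·-0.3008 - (-4)·1.7352) / (10) = -0.1458
  x_3 = (9 - (1)·-0.3008 - (3)·-0.1458) / (6) = 1.6230
Residual b − A·x = (1.3700, -0.4484, 0.0002); ∞-norm = 1.3700

1.3700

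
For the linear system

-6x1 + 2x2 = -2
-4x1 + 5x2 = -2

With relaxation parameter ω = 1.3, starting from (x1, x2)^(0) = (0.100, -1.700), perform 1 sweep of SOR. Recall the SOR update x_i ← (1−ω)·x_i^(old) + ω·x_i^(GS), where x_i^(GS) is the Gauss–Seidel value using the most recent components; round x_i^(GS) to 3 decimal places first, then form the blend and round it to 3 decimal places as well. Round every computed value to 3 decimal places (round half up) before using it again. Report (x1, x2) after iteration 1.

(-0.333, -0.356)

Iteration 1:
  x1: GS value = (-2 - (2)·-1.700) / (-6) = -0.233;  x1 ← (1−ω)·0.100 + ω·-0.233 = -0.333
  x2: GS value = (-2 - (-4)·-0.333) / (5) = -0.666;  x2 ← (1−ω)·-1.700 + ω·-0.666 = -0.356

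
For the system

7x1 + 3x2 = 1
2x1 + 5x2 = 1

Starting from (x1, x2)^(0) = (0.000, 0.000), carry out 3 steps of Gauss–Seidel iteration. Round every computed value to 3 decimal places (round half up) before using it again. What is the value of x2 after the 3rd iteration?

Iteration 1:
  x1 = (1 - (3)·0.000) / (7) = 0.143
  x2 = (1 - (2)·0.143) / (5) = 0.143
Iteration 2:
  x1 = (1 - (3)·0.143) / (7) = 0.082
  x2 = (1 - (2)·0.082) / (5) = 0.167
Iteration 3:
  x1 = (1 - (3)·0.167) / (7) = 0.071
  x2 = (1 - (2)·0.071) / (5) = 0.172

0.172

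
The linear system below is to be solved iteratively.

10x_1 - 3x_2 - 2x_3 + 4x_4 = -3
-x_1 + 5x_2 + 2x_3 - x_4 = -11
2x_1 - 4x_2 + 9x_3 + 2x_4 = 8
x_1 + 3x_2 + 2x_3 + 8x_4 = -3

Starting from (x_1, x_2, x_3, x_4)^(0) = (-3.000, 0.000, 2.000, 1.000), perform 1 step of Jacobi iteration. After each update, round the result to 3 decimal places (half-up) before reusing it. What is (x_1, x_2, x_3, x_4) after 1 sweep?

Iteration 1:
  x_1 = (-3 - (-3)·0.000 - (-2)·2.000 - (4)·1.000) / (10) = -0.300
  x_2 = (-11 - (-1)·-3.000 - (2)·2.000 - (-1)·1.000) / (5) = -3.400
  x_3 = (8 - (2)·-3.000 - (-4)·0.000 - (2)·1.000) / (9) = 1.333
  x_4 = (-3 - (1)·-3.000 - (3)·0.000 - (2)·2.000) / (8) = -0.500

(-0.300, -3.400, 1.333, -0.500)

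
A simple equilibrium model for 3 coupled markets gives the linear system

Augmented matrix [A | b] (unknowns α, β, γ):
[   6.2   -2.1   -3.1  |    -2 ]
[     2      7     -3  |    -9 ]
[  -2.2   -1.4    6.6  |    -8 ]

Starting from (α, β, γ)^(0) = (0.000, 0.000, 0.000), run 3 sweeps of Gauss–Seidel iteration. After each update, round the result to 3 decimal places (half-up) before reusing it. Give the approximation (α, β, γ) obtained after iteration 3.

Iteration 1:
  α = (-2 - (-2.1)·0.000 - (-3.1)·0.000) / (6.2) = -0.323
  β = (-9 - (2)·-0.323 - (-3)·0.000) / (7) = -1.193
  γ = (-8 - (-2.2)·-0.323 - (-1.4)·-1.193) / (6.6) = -1.573
Iteration 2:
  α = (-2 - (-2.1)·-1.193 - (-3.1)·-1.573) / (6.2) = -1.513
  β = (-9 - (2)·-1.513 - (-3)·-1.573) / (7) = -1.528
  γ = (-8 - (-2.2)·-1.513 - (-1.4)·-1.528) / (6.6) = -2.041
Iteration 3:
  α = (-2 - (-2.1)·-1.528 - (-3.1)·-2.041) / (6.2) = -1.861
  β = (-9 - (2)·-1.861 - (-3)·-2.041) / (7) = -1.629
  γ = (-8 - (-2.2)·-1.861 - (-1.4)·-1.629) / (6.6) = -2.178

(-1.861, -1.629, -2.178)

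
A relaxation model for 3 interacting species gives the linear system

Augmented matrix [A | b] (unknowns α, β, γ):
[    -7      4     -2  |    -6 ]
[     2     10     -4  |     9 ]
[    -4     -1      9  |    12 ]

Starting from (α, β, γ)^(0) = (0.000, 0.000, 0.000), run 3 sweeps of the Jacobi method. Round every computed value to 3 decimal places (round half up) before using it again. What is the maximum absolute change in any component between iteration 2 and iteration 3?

Iteration 1:
  α = (-6 - (4)·0.000 - (-2)·0.000) / (-7) = 0.857
  β = (9 - (2)·0.000 - (-4)·0.000) / (10) = 0.900
  γ = (12 - (-4)·0.000 - (-1)·0.000) / (9) = 1.333
Iteration 2:
  α = (-6 - (4)·0.900 - (-2)·1.333) / (-7) = 0.991
  β = (9 - (2)·0.857 - (-4)·1.333) / (10) = 1.262
  γ = (12 - (-4)·0.857 - (-1)·0.900) / (9) = 1.814
Iteration 3:
  α = (-6 - (4)·1.262 - (-2)·1.814) / (-7) = 1.060
  β = (9 - (2)·0.991 - (-4)·1.814) / (10) = 1.427
  γ = (12 - (-4)·0.991 - (-1)·1.262) / (9) = 1.914
Change: (0.069, 0.165, 0.100) → max |·| = 0.165

0.165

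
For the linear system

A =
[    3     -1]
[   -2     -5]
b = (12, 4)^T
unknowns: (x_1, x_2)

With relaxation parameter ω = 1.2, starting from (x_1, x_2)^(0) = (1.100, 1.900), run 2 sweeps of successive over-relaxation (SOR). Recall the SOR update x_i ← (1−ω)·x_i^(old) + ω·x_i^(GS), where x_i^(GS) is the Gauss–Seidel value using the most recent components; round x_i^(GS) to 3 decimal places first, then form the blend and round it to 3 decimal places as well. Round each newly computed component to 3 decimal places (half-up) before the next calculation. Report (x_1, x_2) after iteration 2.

Iteration 1:
  x_1: GS value = (12 - (-1)·1.900) / (3) = 4.633;  x_1 ← (1−ω)·1.100 + ω·4.633 = 5.340
  x_2: GS value = (4 - (-2)·5.340) / (-5) = -2.936;  x_2 ← (1−ω)·1.900 + ω·-2.936 = -3.903
Iteration 2:
  x_1: GS value = (12 - (-1)·-3.903) / (3) = 2.699;  x_1 ← (1−ω)·5.340 + ω·2.699 = 2.171
  x_2: GS value = (4 - (-2)·2.171) / (-5) = -1.668;  x_2 ← (1−ω)·-3.903 + ω·-1.668 = -1.221

(2.171, -1.221)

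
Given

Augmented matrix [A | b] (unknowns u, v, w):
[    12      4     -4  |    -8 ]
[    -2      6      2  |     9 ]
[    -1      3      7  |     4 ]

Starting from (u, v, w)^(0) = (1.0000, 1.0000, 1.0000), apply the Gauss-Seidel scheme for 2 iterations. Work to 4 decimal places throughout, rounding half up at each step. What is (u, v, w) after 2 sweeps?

(-0.9577, 1.1570, -0.0612)

Iteration 1:
  u = (-8 - (4)·1.0000 - (-4)·1.0000) / (12) = -0.6667
  v = (9 - (-2)·-0.6667 - (2)·1.0000) / (6) = 0.9444
  w = (4 - (-1)·-0.6667 - (3)·0.9444) / (7) = 0.0714
Iteration 2:
  u = (-8 - (4)·0.9444 - (-4)·0.0714) / (12) = -0.9577
  v = (9 - (-2)·-0.9577 - (2)·0.0714) / (6) = 1.1570
  w = (4 - (-1)·-0.9577 - (3)·1.1570) / (7) = -0.0612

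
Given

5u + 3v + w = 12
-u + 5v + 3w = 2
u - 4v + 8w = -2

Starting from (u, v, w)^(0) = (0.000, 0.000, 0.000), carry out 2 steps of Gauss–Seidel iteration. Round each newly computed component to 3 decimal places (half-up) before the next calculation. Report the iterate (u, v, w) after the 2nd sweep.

(1.894, 0.845, -0.064)

Iteration 1:
  u = (12 - (3)·0.000 - (1)·0.000) / (5) = 2.400
  v = (2 - (-1)·2.400 - (3)·0.000) / (5) = 0.880
  w = (-2 - (1)·2.400 - (-4)·0.880) / (8) = -0.110
Iteration 2:
  u = (12 - (3)·0.880 - (1)·-0.110) / (5) = 1.894
  v = (2 - (-1)·1.894 - (3)·-0.110) / (5) = 0.845
  w = (-2 - (1)·1.894 - (-4)·0.845) / (8) = -0.064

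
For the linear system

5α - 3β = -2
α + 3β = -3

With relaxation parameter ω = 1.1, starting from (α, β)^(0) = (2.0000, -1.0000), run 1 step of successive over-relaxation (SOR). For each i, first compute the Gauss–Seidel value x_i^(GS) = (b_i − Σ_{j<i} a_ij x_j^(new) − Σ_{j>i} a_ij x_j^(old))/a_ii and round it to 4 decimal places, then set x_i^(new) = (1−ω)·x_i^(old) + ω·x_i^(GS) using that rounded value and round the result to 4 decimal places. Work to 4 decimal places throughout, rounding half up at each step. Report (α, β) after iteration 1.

Iteration 1:
  α: GS value = (-2 - (-3)·-1.0000) / (5) = -1.0000;  α ← (1−ω)·2.0000 + ω·-1.0000 = -1.3000
  β: GS value = (-3 - (1)·-1.3000) / (3) = -0.5667;  β ← (1−ω)·-1.0000 + ω·-0.5667 = -0.5234

(-1.3000, -0.5234)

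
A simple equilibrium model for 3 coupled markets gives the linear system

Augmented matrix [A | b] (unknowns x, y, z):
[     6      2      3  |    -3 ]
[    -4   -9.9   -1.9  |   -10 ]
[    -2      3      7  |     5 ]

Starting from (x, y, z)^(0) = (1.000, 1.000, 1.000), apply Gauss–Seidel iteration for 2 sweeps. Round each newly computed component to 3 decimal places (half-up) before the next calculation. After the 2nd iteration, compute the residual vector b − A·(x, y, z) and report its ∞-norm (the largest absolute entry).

Iteration 1:
  x = (-3 - (2)·1.000 - (3)·1.000) / (6) = -1.333
  y = (-10 - (-4)·-1.333 - (-1.9)·1.000) / (-9.9) = 1.357
  z = (5 - (-2)·-1.333 - (3)·1.357) / (7) = -0.248
Iteration 2:
  x = (-3 - (2)·1.357 - (3)·-0.248) / (6) = -0.828
  y = (-10 - (-4)·-0.828 - (-1.9)·-0.248) / (-9.9) = 1.392
  z = (5 - (-2)·-0.828 - (3)·1.392) / (7) = -0.119
Residual b − A·x = (-0.459, 0.243, 0.001); ∞-norm = 0.459

0.459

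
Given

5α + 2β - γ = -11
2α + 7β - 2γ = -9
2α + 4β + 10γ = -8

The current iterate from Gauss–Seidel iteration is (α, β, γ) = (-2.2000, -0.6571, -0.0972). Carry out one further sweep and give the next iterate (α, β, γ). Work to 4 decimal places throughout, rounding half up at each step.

One sweep:
  α = (-11 - (2)·-0.6571 - (-1)·-0.0972) / (5) = -1.9566
  β = (-9 - (2)·-1.9566 - (-2)·-0.0972) / (7) = -0.7545
  γ = (-8 - (2)·-1.9566 - (4)·-0.7545) / (10) = -0.1069

(-1.9566, -0.7545, -0.1069)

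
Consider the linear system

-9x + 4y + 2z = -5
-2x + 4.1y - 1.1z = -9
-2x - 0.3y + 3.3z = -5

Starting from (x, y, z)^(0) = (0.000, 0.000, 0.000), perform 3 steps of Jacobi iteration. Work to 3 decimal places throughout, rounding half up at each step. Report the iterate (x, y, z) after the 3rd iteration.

Iteration 1:
  x = (-5 - (4)·0.000 - (2)·0.000) / (-9) = 0.556
  y = (-9 - (-2)·0.000 - (-1.1)·0.000) / (4.1) = -2.195
  z = (-5 - (-2)·0.000 - (-0.3)·0.000) / (3.3) = -1.515
Iteration 2:
  x = (-5 - (4)·-2.195 - (2)·-1.515) / (-9) = -0.757
  y = (-9 - (-2)·0.556 - (-1.1)·-1.515) / (4.1) = -2.330
  z = (-5 - (-2)·0.556 - (-0.3)·-2.195) / (3.3) = -1.378
Iteration 3:
  x = (-5 - (4)·-2.330 - (2)·-1.378) / (-9) = -0.786
  y = (-9 - (-2)·-0.757 - (-1.1)·-1.378) / (4.1) = -2.934
  z = (-5 - (-2)·-0.757 - (-0.3)·-2.330) / (3.3) = -2.186

(-0.786, -2.934, -2.186)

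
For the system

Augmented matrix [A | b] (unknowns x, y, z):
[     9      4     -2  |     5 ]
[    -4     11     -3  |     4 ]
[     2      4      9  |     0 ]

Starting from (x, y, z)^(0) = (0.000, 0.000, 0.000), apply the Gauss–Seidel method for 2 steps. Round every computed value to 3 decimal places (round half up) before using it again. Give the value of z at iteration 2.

-0.201

Iteration 1:
  x = (5 - (4)·0.000 - (-2)·0.000) / (9) = 0.556
  y = (4 - (-4)·0.556 - (-3)·0.000) / (11) = 0.566
  z = (0 - (2)·0.556 - (4)·0.566) / (9) = -0.375
Iteration 2:
  x = (5 - (4)·0.566 - (-2)·-0.375) / (9) = 0.221
  y = (4 - (-4)·0.221 - (-3)·-0.375) / (11) = 0.342
  z = (0 - (2)·0.221 - (4)·0.342) / (9) = -0.201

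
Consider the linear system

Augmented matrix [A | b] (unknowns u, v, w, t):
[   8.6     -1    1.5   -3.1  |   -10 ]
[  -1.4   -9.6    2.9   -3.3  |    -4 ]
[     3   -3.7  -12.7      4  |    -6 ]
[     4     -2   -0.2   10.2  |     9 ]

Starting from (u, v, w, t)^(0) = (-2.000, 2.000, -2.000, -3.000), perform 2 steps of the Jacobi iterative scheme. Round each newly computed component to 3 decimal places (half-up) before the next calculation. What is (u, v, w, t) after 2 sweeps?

(-0.036, -0.497, 0.385, 1.727)

Iteration 1:
  u = (-10 - (-1)·2.000 - (1.5)·-2.000 - (-3.1)·-3.000) / (8.6) = -1.663
  v = (-4 - (-1.4)·-2.000 - (2.9)·-2.000 - (-3.3)·-3.000) / (-9.6) = 1.135
  w = (-6 - (3)·-2.000 - (-3.7)·2.000 - (4)·-3.000) / (-12.7) = -1.528
  t = (9 - (4)·-2.000 - (-2)·2.000 - (-0.2)·-2.000) / (10.2) = 2.020
Iteration 2:
  u = (-10 - (-1)·1.135 - (1.5)·-1.528 - (-3.1)·2.020) / (8.6) = -0.036
  v = (-4 - (-1.4)·-1.663 - (2.9)·-1.528 - (-3.3)·2.020) / (-9.6) = -0.497
  w = (-6 - (3)·-1.663 - (-3.7)·1.135 - (4)·2.020) / (-12.7) = 0.385
  t = (9 - (4)·-1.663 - (-2)·1.135 - (-0.2)·-1.528) / (10.2) = 1.727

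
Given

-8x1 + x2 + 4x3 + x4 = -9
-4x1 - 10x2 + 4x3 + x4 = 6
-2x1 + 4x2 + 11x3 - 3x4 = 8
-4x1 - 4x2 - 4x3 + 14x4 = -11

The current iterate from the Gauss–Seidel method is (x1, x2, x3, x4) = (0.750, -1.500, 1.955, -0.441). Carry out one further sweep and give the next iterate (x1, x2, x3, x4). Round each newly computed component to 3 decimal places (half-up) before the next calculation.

One sweep:
  x1 = (-9 - (1)·-1.500 - (4)·1.955 - (1)·-0.441) / (-8) = 1.860
  x2 = (6 - (-4)·1.860 - (4)·1.955 - (1)·-0.441) / (-10) = -0.606
  x3 = (8 - (-2)·1.860 - (4)·-0.606 - (-3)·-0.441) / (11) = 1.166
  x4 = (-11 - (-4)·1.860 - (-4)·-0.606 - (-4)·1.166) / (14) = -0.094

(1.860, -0.606, 1.166, -0.094)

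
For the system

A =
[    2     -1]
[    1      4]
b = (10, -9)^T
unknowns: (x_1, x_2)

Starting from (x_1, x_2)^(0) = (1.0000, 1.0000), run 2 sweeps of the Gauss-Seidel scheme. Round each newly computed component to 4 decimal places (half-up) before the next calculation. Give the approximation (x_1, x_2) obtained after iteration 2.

(3.1875, -3.0469)

Iteration 1:
  x_1 = (10 - (-1)·1.0000) / (2) = 5.5000
  x_2 = (-9 - (1)·5.5000) / (4) = -3.6250
Iteration 2:
  x_1 = (10 - (-1)·-3.6250) / (2) = 3.1875
  x_2 = (-9 - (1)·3.1875) / (4) = -3.0469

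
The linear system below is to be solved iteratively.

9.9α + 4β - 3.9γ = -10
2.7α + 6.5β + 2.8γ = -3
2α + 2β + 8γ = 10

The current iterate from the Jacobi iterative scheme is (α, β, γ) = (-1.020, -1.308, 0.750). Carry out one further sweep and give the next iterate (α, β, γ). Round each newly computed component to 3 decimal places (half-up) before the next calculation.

(-0.186, -0.361, 1.832)

One sweep:
  α = (-10 - (4)·-1.308 - (-3.9)·0.750) / (9.9) = -0.186
  β = (-3 - (2.7)·-1.020 - (2.8)·0.750) / (6.5) = -0.361
  γ = (10 - (2)·-1.020 - (2)·-1.308) / (8) = 1.832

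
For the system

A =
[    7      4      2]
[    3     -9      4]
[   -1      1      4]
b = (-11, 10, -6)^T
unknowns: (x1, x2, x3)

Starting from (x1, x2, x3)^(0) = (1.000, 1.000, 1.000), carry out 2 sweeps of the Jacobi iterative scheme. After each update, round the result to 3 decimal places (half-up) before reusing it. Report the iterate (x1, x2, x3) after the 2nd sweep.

(-0.953, -2.587, -2.024)

Iteration 1:
  x1 = (-11 - (4)·1.000 - (2)·1.000) / (7) = -2.429
  x2 = (10 - (3)·1.000 - (4)·1.000) / (-9) = -0.333
  x3 = (-6 - (-1)·1.000 - (1)·1.000) / (4) = -1.500
Iteration 2:
  x1 = (-11 - (4)·-0.333 - (2)·-1.500) / (7) = -0.953
  x2 = (10 - (3)·-2.429 - (4)·-1.500) / (-9) = -2.587
  x3 = (-6 - (-1)·-2.429 - (1)·-0.333) / (4) = -2.024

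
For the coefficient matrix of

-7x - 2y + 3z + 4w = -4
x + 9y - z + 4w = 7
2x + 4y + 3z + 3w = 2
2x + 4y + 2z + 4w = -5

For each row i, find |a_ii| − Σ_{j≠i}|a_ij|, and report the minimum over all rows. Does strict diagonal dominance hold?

row 1: |-7| − (2+3+4) = -2
row 2: |9| − (1+1+4) = 3
row 3: |3| − (2+4+3) = -6
row 4: |4| − (2+4+2) = -4
minimum over rows = -6 → not strictly diagonally dominant

-6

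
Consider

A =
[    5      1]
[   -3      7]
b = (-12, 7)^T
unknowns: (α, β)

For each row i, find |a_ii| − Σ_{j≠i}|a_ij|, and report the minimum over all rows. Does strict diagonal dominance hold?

row 1: |5| − (1) = 4
row 2: |7| − (3) = 4
minimum over rows = 4 → strictly diagonally dominant (convergence guaranteed)

4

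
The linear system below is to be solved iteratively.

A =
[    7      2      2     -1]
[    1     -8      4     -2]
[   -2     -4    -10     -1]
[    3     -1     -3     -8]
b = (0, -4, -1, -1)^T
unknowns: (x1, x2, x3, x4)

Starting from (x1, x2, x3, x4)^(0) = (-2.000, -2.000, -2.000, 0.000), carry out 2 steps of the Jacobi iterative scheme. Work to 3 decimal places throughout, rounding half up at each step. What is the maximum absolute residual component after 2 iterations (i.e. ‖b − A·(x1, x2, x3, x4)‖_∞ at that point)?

Iteration 1:
  x1 = (0 - (2)·-2.000 - (2)·-2.000 - (-1)·0.000) / (7) = 1.143
  x2 = (-4 - (1)·-2.000 - (4)·-2.000 - (-2)·0.000) / (-8) = -0.750
  x3 = (-1 - (-2)·-2.000 - (-4)·-2.000 - (-1)·0.000) / (-10) = 1.300
  x4 = (-1 - (3)·-2.000 - (-1)·-2.000 - (-3)·-2.000) / (-8) = 0.375
Iteration 2:
  x1 = (0 - (2)·-0.750 - (2)·1.300 - (-1)·0.375) / (7) = -0.104
  x2 = (-4 - (1)·1.143 - (4)·1.300 - (-2)·0.375) / (-8) = 1.199
  x3 = (-1 - (-2)·1.143 - (-4)·-0.750 - (-1)·0.375) / (-10) = 0.134
  x4 = (-1 - (3)·1.143 - (-1)·-0.750 - (-3)·1.300) / (-8) = 0.160
Residual b − A·x = (-1.778, 5.480, 5.088, 2.193); ∞-norm = 5.480

5.480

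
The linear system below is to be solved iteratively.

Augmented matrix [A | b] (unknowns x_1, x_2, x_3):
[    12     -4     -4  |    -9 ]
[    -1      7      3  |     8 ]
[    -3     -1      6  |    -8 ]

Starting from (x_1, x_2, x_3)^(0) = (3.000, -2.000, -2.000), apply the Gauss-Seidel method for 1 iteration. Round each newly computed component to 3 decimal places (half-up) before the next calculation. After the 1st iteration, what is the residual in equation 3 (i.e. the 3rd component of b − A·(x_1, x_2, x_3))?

Iteration 1:
  x_1 = (-9 - (-4)·-2.000 - (-4)·-2.000) / (12) = -2.083
  x_2 = (8 - (-1)·-2.083 - (3)·-2.000) / (7) = 1.702
  x_3 = (-8 - (-3)·-2.083 - (-1)·1.702) / (6) = -2.091
Residual b − A·x = (14.440, 0.276, -0.001)

-0.001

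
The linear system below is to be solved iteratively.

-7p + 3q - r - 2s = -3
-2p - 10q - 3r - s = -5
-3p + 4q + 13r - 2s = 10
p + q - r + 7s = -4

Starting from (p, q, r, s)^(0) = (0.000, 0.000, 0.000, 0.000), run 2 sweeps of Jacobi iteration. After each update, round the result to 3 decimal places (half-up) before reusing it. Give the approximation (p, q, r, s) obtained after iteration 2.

Iteration 1:
  p = (-3 - (3)·0.000 - (-1)·0.000 - (-2)·0.000) / (-7) = 0.429
  q = (-5 - (-2)·0.000 - (-3)·0.000 - (-1)·0.000) / (-10) = 0.500
  r = (10 - (-3)·0.000 - (4)·0.000 - (-2)·0.000) / (13) = 0.769
  s = (-4 - (1)·0.000 - (1)·0.000 - (-1)·0.000) / (7) = -0.571
Iteration 2:
  p = (-3 - (3)·0.500 - (-1)·0.769 - (-2)·-0.571) / (-7) = 0.696
  q = (-5 - (-2)·0.429 - (-3)·0.769 - (-1)·-0.571) / (-10) = 0.241
  r = (10 - (-3)·0.429 - (4)·0.500 - (-2)·-0.571) / (13) = 0.627
  s = (-4 - (1)·0.429 - (1)·0.500 - (-1)·0.769) / (7) = -0.594

(0.696, 0.241, 0.627, -0.594)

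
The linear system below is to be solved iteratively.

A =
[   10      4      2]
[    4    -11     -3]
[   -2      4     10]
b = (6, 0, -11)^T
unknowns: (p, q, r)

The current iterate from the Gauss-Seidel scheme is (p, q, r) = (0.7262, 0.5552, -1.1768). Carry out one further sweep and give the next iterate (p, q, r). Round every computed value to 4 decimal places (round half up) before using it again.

(0.6133, 0.5440, -1.1949)

One sweep:
  p = (6 - (4)·0.5552 - (2)·-1.1768) / (10) = 0.6133
  q = (0 - (4)·0.6133 - (-3)·-1.1768) / (-11) = 0.5440
  r = (-11 - (-2)·0.6133 - (4)·0.5440) / (10) = -1.1949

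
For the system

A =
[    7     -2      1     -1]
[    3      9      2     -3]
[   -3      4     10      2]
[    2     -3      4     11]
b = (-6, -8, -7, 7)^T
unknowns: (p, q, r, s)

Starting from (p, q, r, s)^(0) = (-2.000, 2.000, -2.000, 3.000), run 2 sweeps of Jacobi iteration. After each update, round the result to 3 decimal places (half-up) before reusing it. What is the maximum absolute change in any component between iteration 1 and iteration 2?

1.185

Iteration 1:
  p = (-6 - (-2)·2.000 - (1)·-2.000 - (-1)·3.000) / (7) = 0.429
  q = (-8 - (3)·-2.000 - (2)·-2.000 - (-3)·3.000) / (9) = 1.222
  r = (-7 - (-3)·-2.000 - (4)·2.000 - (2)·3.000) / (10) = -2.700
  s = (7 - (2)·-2.000 - (-3)·2.000 - (4)·-2.000) / (11) = 2.273
Iteration 2:
  p = (-6 - (-2)·1.222 - (1)·-2.700 - (-1)·2.273) / (7) = 0.202
  q = (-8 - (3)·0.429 - (2)·-2.700 - (-3)·2.273) / (9) = 0.326
  r = (-7 - (-3)·0.429 - (4)·1.222 - (2)·2.273) / (10) = -1.515
  s = (7 - (2)·0.429 - (-3)·1.222 - (4)·-2.700) / (11) = 1.873
Change: (-0.227, -0.896, 1.185, -0.400) → max |·| = 1.185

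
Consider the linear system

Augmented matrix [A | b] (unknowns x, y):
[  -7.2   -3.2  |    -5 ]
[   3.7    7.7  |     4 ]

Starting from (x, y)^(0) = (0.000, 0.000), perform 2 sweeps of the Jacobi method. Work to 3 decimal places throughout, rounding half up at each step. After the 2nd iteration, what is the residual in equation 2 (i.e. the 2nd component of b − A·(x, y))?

Iteration 1:
  x = (-5 - (-3.2)·0.000) / (-7.2) = 0.694
  y = (4 - (3.7)·0.000) / (7.7) = 0.519
Iteration 2:
  x = (-5 - (-3.2)·0.519) / (-7.2) = 0.464
  y = (4 - (3.7)·0.694) / (7.7) = 0.186
Residual b − A·x = (-1.064, 0.851)

0.851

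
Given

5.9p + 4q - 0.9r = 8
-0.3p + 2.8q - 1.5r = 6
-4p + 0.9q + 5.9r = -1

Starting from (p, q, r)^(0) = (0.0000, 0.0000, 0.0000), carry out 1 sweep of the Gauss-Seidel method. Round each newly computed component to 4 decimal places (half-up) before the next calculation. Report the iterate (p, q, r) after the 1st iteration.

(1.3559, 2.2881, 0.4007)

Iteration 1:
  p = (8 - (4)·0.0000 - (-0.9)·0.0000) / (5.9) = 1.3559
  q = (6 - (-0.3)·1.3559 - (-1.5)·0.0000) / (2.8) = 2.2881
  r = (-1 - (-4)·1.3559 - (0.9)·2.2881) / (5.9) = 0.4007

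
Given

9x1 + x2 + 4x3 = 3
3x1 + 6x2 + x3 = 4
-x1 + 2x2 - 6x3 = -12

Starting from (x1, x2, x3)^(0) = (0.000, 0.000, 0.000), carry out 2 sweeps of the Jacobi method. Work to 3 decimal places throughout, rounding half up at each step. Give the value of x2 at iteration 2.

Iteration 1:
  x1 = (3 - (1)·0.000 - (4)·0.000) / (9) = 0.333
  x2 = (4 - (3)·0.000 - (1)·0.000) / (6) = 0.667
  x3 = (-12 - (-1)·0.000 - (2)·0.000) / (-6) = 2.000
Iteration 2:
  x1 = (3 - (1)·0.667 - (4)·2.000) / (9) = -0.630
  x2 = (4 - (3)·0.333 - (1)·2.000) / (6) = 0.167
  x3 = (-12 - (-1)·0.333 - (2)·0.667) / (-6) = 2.167

0.167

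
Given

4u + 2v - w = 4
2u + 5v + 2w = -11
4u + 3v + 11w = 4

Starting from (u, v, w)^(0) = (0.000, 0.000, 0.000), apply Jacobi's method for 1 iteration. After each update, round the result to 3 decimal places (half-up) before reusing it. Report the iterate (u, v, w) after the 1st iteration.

Iteration 1:
  u = (4 - (2)·0.000 - (-1)·0.000) / (4) = 1.000
  v = (-11 - (2)·0.000 - (2)·0.000) / (5) = -2.200
  w = (4 - (4)·0.000 - (3)·0.000) / (11) = 0.364

(1.000, -2.200, 0.364)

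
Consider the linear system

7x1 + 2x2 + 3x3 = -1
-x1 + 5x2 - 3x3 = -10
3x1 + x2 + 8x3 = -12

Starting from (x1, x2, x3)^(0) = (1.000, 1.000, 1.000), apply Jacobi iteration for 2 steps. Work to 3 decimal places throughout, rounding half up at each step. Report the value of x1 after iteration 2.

1.057

Iteration 1:
  x1 = (-1 - (2)·1.000 - (3)·1.000) / (7) = -0.857
  x2 = (-10 - (-1)·1.000 - (-3)·1.000) / (5) = -1.200
  x3 = (-12 - (3)·1.000 - (1)·1.000) / (8) = -2.000
Iteration 2:
  x1 = (-1 - (2)·-1.200 - (3)·-2.000) / (7) = 1.057
  x2 = (-10 - (-1)·-0.857 - (-3)·-2.000) / (5) = -3.371
  x3 = (-12 - (3)·-0.857 - (1)·-1.200) / (8) = -1.029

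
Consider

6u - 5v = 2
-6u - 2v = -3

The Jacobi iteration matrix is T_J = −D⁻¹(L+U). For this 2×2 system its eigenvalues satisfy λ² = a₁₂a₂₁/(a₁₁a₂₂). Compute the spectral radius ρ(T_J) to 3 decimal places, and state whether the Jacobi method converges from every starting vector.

a₁₂a₂₁/(a₁₁a₂₂) = (-5)·(-6) / ((6)·(-2)) = -2.500000
ρ = √|-2.500000| = √2.500000 = 1.581
ρ > 1, so Jacobi diverges

1.581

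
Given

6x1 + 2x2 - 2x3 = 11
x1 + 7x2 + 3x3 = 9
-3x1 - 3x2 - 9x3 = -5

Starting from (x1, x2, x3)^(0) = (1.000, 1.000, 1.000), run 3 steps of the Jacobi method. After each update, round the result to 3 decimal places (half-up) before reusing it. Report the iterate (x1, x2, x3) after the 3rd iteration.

(1.379, 1.189, -0.321)

Iteration 1:
  x1 = (11 - (2)·1.000 - (-2)·1.000) / (6) = 1.833
  x2 = (9 - (1)·1.000 - (3)·1.000) / (7) = 0.714
  x3 = (-5 - (-3)·1.000 - (-3)·1.000) / (-9) = -0.111
Iteration 2:
  x1 = (11 - (2)·0.714 - (-2)·-0.111) / (6) = 1.558
  x2 = (9 - (1)·1.833 - (3)·-0.111) / (7) = 1.071
  x3 = (-5 - (-3)·1.833 - (-3)·0.714) / (-9) = -0.293
Iteration 3:
  x1 = (11 - (2)·1.071 - (-2)·-0.293) / (6) = 1.379
  x2 = (9 - (1)·1.558 - (3)·-0.293) / (7) = 1.189
  x3 = (-5 - (-3)·1.558 - (-3)·1.071) / (-9) = -0.321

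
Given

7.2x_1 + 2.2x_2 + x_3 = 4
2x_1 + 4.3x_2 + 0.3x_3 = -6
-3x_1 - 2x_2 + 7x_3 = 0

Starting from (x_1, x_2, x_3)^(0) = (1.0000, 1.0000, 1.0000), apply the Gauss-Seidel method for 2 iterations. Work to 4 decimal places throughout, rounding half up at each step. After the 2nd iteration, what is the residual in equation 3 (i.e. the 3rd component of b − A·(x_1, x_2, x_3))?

Iteration 1:
  x_1 = (4 - (2.2)·1.0000 - (1)·1.0000) / (7.2) = 0.1111
  x_2 = (-6 - (2)·0.1111 - (0.3)·1.0000) / (4.3) = -1.5168
  x_3 = (0 - (-3)·0.1111 - (-2)·-1.5168) / (7) = -0.3858
Iteration 2:
  x_1 = (4 - (2.2)·-1.5168 - (1)·-0.3858) / (7.2) = 1.0726
  x_2 = (-6 - (2)·1.0726 - (0.3)·-0.3858) / (4.3) = -1.8673
  x_3 = (0 - (-3)·1.0726 - (-2)·-1.8673) / (7) = -0.0738
Residual b − A·x = (0.4591, -0.0937, -0.0002)

-0.0002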